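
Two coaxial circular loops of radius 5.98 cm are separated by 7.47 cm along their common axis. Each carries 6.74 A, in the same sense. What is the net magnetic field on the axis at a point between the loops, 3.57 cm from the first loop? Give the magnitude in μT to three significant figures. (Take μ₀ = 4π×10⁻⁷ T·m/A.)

Each loop contributes B = μ₀IR²/[2(R²+z²)^(3/2)] on the axis, with z measured from that loop.
Loop 1 (z = 0.0357 m): B₁ = 4.48×10⁻⁵ T. Loop 2 (z = 0.039 m): B₂ = 4.16×10⁻⁵ T.
The fields add: B = B₁ + B₂ = 8.64×10⁻⁵ T.

B ≈ 86.4 μT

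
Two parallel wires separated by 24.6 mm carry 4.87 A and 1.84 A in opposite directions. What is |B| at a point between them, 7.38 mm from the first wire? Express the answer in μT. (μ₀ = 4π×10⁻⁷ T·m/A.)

B ≈ 153 μT

Each long wire gives B = μ₀I/(2πd). Distances are d₁ = 0.00738 m and d₂ = 0.01722 m.
B₁ = 1.32×10⁻⁴ T, B₂ = 2.14×10⁻⁵ T.
Between antiparallel currents both contributions point the same way, so they add. B = B₁ + B₂ = 1.32×10⁻⁴ + 2.14×10⁻⁵ = 1.53×10⁻⁴ T.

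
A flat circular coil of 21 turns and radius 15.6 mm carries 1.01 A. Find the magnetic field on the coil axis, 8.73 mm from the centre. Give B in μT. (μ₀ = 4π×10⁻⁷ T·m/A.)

B ≈ 568 μT

For an N-turn flat coil, B = Nμ₀IR²/[2(R²+z²)^(3/2)] with R = 0.0156 m, z = 0.00873 m.
B = 21 × 2.70×10⁻⁵ T = 5.68×10⁻⁴ T.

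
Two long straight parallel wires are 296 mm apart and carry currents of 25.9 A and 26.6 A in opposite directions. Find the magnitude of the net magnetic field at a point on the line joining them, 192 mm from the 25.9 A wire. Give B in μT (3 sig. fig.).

Each long wire gives B = μ₀I/(2πd). Distances are d₁ = 0.192 m and d₂ = 0.104 m.
B₁ = 2.70×10⁻⁵ T, B₂ = 5.12×10⁻⁵ T.
Between antiparallel currents both contributions point the same way, so they add. B = B₁ + B₂ = 2.70×10⁻⁵ + 5.12×10⁻⁵ = 7.81×10⁻⁵ T.

B ≈ 78.1 μT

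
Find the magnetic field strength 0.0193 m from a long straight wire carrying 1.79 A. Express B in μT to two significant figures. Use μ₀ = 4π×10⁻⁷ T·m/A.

B ≈ 19 μT

For an infinitely long straight wire, B = μ₀I/(2πd).
B = (4π×10⁻⁷ × 1.79) / (2π × 0.0193) = 1.85×10⁻⁵ T.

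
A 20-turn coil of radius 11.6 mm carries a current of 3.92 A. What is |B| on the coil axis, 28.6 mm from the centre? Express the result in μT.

B ≈ 225 μT

For an N-turn flat coil, B = Nμ₀IR²/[2(R²+z²)^(3/2)] with R = 0.0116 m, z = 0.0286 m.
B = 20 × 1.13×10⁻⁵ T = 2.25×10⁻⁴ T.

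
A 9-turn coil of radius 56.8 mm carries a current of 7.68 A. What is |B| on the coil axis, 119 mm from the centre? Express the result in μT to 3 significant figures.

For an N-turn flat coil, B = Nμ₀IR²/[2(R²+z²)^(3/2)] with R = 0.0568 m, z = 0.119 m.
B = 9 × 6.79×10⁻⁶ T = 6.11×10⁻⁵ T.

B ≈ 61.1 μT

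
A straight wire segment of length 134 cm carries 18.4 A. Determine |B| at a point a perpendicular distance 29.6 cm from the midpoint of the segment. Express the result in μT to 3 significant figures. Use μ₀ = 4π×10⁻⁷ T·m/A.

For a finite straight segment, B = (μ₀I/4πd)(sinθ₁ + sinθ₂), where θ₁, θ₂ are the angles from the perpendicular to each end.
The perpendicular from the point meets the wire at its midpoint, so each end is L/2 = 0.67 m away along the wire.
sinθ₁ = 0.67/√(0.67²+0.296²) = 0.9147; sinθ₂ = 0.67/√(0.67²+0.296²) = 0.9147.
B = (4π×10⁻⁷ × 18.4) / (4π × 0.296) × (0.9147 + 0.9147) = 1.14×10⁻⁵ T.

B ≈ 11.4 μT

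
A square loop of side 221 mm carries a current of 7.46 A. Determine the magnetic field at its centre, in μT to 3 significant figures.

Each side is a finite straight segment at perpendicular distance d = a/(2 tan(π/4)) = 0.1105 m from the centre, with end-angles ±π/4.
One side contributes B₁ = (μ₀I/4πd)·2 sin(π/4) = 9.55×10⁻⁶ T.
All 4 sides add in the same direction: B = 4 × 9.55×10⁻⁶ = 3.82×10⁻⁵ T.

B ≈ 38.2 μT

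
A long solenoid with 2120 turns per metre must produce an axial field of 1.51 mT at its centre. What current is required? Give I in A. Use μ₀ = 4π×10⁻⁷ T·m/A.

I ≈ 0.567 A

Inside a long solenoid B = μ₀nI with n = 2120 m⁻¹, so I = B/(μ₀n).
I = 1.51×10⁻³ / (4π×10⁻⁷ × 2120) = 0.567 A.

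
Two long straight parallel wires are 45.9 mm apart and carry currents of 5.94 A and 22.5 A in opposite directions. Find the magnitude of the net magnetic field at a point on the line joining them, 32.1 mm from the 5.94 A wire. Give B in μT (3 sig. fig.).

B ≈ 363 μT

Each long wire gives B = μ₀I/(2πd). Distances are d₁ = 0.0321 m and d₂ = 0.0138 m.
B₁ = 3.70×10⁻⁵ T, B₂ = 3.26×10⁻⁴ T.
Between antiparallel currents both contributions point the same way, so they add. B = B₁ + B₂ = 3.70×10⁻⁵ + 3.26×10⁻⁴ = 3.63×10⁻⁴ T.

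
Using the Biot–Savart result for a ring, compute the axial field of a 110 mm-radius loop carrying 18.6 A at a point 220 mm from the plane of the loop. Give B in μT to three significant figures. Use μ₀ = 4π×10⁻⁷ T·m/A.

B ≈ 9.50 μT

On the axis of a circular loop, B = μ₀IR² / [2(R²+z²)^(3/2)].
R² + z² = (0.11)² + (0.22)² = 0.0605 m², and (R²+z²)^(3/2) = 1.49×10⁻² m³.
B = (4π×10⁻⁷ × 18.6 × 0.0121) / (2 × 1.49×10⁻²) = 9.50×10⁻⁶ T.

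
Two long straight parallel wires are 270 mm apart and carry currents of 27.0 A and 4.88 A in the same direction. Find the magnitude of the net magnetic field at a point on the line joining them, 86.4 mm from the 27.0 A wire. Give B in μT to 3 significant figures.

Each long wire gives B = μ₀I/(2πd). Distances are d₁ = 0.0864 m and d₂ = 0.1836 m.
B₁ = 6.25×10⁻⁵ T, B₂ = 5.32×10⁻⁶ T.
Between parallel currents the two contributions point in opposite directions, so they subtract. B = |B₁ − B₂| = |6.25×10⁻⁵ − 5.32×10⁻⁶| = 5.72×10⁻⁵ T.

B ≈ 57.2 μT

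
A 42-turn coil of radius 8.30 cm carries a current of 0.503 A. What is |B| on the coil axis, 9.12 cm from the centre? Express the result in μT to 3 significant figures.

B ≈ 48.8 μT

For an N-turn flat coil, B = Nμ₀IR²/[2(R²+z²)^(3/2)] with R = 0.083 m, z = 0.0912 m.
B = 42 × 1.16×10⁻⁶ T = 4.88×10⁻⁵ T.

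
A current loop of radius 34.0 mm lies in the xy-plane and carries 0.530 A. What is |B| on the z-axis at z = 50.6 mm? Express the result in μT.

B ≈ 1.70 μT

On the axis of a circular loop, B = μ₀IR² / [2(R²+z²)^(3/2)].
R² + z² = (0.034)² + (0.0506)² = 0.003716 m², and (R²+z²)^(3/2) = 2.27×10⁻⁴ m³.
B = (4π×10⁻⁷ × 0.530 × 0.001156) / (2 × 2.27×10⁻⁴) = 1.70×10⁻⁶ T.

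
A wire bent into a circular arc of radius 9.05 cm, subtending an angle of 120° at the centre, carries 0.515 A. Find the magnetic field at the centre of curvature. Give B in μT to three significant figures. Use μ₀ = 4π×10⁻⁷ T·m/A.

The Biot–Savart field of a circular arc at its centre is B = μ₀Iφ/(4πR), with φ = 2.094 rad.
B = (4π×10⁻⁷ × 0.515 × 2.094) / (4π × 0.0905) = 1.19×10⁻⁶ T.

B ≈ 1.19 μT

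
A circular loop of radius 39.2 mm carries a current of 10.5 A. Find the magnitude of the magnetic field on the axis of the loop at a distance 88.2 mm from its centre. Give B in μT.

On the axis of a circular loop, B = μ₀IR² / [2(R²+z²)^(3/2)].
R² + z² = (0.0392)² + (0.0882)² = 0.009316 m², and (R²+z²)^(3/2) = 8.99×10⁻⁴ m³.
B = (4π×10⁻⁷ × 10.5 × 0.001537) / (2 × 8.99×10⁻⁴) = 1.13×10⁻⁵ T.

B ≈ 11.3 μT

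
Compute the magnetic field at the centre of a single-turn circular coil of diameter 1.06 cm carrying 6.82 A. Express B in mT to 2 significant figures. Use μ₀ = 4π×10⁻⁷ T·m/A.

At the centre of a circular loop the Biot–Savart law gives B = μ₀I/(2R) (so R = 0.0053 m).
B = (4π×10⁻⁷ × 6.82) / (2 × 0.0053) = 8.09×10⁻⁴ T.

B ≈ 0.81 mT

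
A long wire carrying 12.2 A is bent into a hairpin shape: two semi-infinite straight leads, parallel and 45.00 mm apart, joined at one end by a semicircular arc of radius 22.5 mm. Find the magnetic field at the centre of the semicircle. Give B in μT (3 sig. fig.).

The semicircular arc contributes B_arc = μ₀I·π/(4πR) = μ₀I/(4R) = 1.70×10⁻⁴ T.
Each semi-infinite lead is at perpendicular distance R = 0.0225 m from the centre, with the perpendicular foot at its near end, so it contributes μ₀I/(4πR); both point the same way, together 1.08×10⁻⁴ T.
Arc and leads all point the same direction: B = 1.70×10⁻⁴ + 1.08×10⁻⁴ = 2.79×10⁻⁴ T.

B ≈ 279 μT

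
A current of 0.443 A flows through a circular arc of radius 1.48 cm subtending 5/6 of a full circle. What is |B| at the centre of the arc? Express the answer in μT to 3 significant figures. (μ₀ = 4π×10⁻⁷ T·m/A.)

The Biot–Savart field of a circular arc at its centre is B = μ₀Iφ/(4πR), with φ = 5.236 rad.
B = (4π×10⁻⁷ × 0.443 × 5.236) / (4π × 0.0148) = 1.57×10⁻⁵ T.

B ≈ 15.7 μT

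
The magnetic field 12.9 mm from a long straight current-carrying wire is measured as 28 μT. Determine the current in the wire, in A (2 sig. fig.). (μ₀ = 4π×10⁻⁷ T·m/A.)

I ≈ 1.8 A

For a long straight wire B = μ₀I/(2πd), so I = 2πdB/μ₀.
I = 2π × 0.0129 × 2.80×10⁻⁵ / (4π×10⁻⁷) = 1.81 A.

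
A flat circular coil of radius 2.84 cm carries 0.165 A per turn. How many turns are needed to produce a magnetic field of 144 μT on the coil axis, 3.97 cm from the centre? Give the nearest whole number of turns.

N = 200

For an N-turn coil, B = Nμ₀IR²/[2(R²+z²)^(3/2)]. A single turn gives B₁ = 7.19×10⁻⁷ T with R = 0.0284 m, z = 0.0397 m.
N = B/B₁ = 1.44×10⁻⁴ / 7.19×10⁻⁷ = 200.29.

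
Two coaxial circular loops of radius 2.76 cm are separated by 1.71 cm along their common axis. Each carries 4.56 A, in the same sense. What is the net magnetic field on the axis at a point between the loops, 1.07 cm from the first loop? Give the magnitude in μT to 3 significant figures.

Each loop contributes B = μ₀IR²/[2(R²+z²)^(3/2)] on the axis, with z measured from that loop.
Loop 1 (z = 0.0107 m): B₁ = 8.41×10⁻⁵ T. Loop 2 (z = 0.0064 m): B₂ = 9.60×10⁻⁵ T.
The fields add: B = B₁ + B₂ = 1.80×10⁻⁴ T.

B ≈ 180 μT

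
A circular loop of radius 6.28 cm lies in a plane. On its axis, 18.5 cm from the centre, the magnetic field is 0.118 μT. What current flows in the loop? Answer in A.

I ≈ 0.355 A

On the axis of a loop, B = μ₀IR²/[2(R²+z²)^(3/2)], so I = 2B(R²+z²)^(3/2)/(μ₀R²).
R² + z² = 0.003944 + 0.03422 = 0.03817 m²; raised to 3/2 gives 7.46×10⁻³ m³.
I = 2 × 1.18×10⁻⁷ × 7.46×10⁻³ / (1.26×10⁻⁶ × 0.003944) = 0.355 A.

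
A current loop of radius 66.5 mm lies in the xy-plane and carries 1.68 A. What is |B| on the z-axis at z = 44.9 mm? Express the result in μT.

B ≈ 9.04 μT

On the axis of a circular loop, B = μ₀IR² / [2(R²+z²)^(3/2)].
R² + z² = (0.0665)² + (0.0449)² = 0.006438 m², and (R²+z²)^(3/2) = 5.17×10⁻⁴ m³.
B = (4π×10⁻⁷ × 1.68 × 0.004422) / (2 × 5.17×10⁻⁴) = 9.04×10⁻⁶ T.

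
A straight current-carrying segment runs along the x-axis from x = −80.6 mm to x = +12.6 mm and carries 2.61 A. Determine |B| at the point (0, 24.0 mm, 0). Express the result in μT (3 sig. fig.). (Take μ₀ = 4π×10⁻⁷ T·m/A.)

For a finite straight segment, B = (μ₀I/4πd)(sinθ₁ + sinθ₂), where θ₁, θ₂ are the angles from the perpendicular to each end.
The perpendicular distance is d = 0.024 m; the end-offsets along the wire are a = 0.0806 m and b = 0.0126 m.
sinθ₁ = 0.0806/√(0.0806²+0.024²) = 0.9584; sinθ₂ = 0.0126/√(0.0126²+0.024²) = 0.4648.
B = (4π×10⁻⁷ × 2.61) / (4π × 0.024) × (0.9584 + 0.4648) = 1.55×10⁻⁵ T.

B ≈ 15.5 μT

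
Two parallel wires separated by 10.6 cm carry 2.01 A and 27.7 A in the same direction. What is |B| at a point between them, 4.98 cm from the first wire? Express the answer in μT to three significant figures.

Each long wire gives B = μ₀I/(2πd). Distances are d₁ = 0.0498 m and d₂ = 0.0562 m.
B₁ = 8.07×10⁻⁶ T, B₂ = 9.86×10⁻⁵ T.
Between parallel currents the two contributions point in opposite directions, so they subtract. B = |B₁ − B₂| = |8.07×10⁻⁶ − 9.86×10⁻⁵| = 9.05×10⁻⁵ T.

B ≈ 90.5 μT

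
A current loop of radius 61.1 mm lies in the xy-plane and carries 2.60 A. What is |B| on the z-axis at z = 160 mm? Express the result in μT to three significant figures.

On the axis of a circular loop, B = μ₀IR² / [2(R²+z²)^(3/2)].
R² + z² = (0.0611)² + (0.16)² = 0.02933 m², and (R²+z²)^(3/2) = 5.02×10⁻³ m³.
B = (4π×10⁻⁷ × 2.60 × 0.003733) / (2 × 5.02×10⁻³) = 1.21×10⁻⁶ T.

B ≈ 1.21 μT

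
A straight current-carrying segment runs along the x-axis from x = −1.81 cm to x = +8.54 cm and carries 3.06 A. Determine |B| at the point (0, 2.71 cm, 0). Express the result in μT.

For a finite straight segment, B = (μ₀I/4πd)(sinθ₁ + sinθ₂), where θ₁, θ₂ are the angles from the perpendicular to each end.
The perpendicular distance is d = 0.0271 m; the end-offsets along the wire are a = 0.0181 m and b = 0.0854 m.
sinθ₁ = 0.0181/√(0.0181²+0.0271²) = 0.5554; sinθ₂ = 0.0854/√(0.0854²+0.0271²) = 0.9532.
B = (4π×10⁻⁷ × 3.06) / (4π × 0.0271) × (0.5554 + 0.9532) = 1.70×10⁻⁵ T.

B ≈ 17.0 μT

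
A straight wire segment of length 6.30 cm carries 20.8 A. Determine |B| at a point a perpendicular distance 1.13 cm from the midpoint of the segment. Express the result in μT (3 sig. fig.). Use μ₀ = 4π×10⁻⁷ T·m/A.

For a finite straight segment, B = (μ₀I/4πd)(sinθ₁ + sinθ₂), where θ₁, θ₂ are the angles from the perpendicular to each end.
The perpendicular from the point meets the wire at its midpoint, so each end is L/2 = 0.0315 m away along the wire.
sinθ₁ = 0.0315/√(0.0315²+0.0113²) = 0.9413; sinθ₂ = 0.0315/√(0.0315²+0.0113²) = 0.9413.
B = (4π×10⁻⁷ × 20.8) / (4π × 0.0113) × (0.9413 + 0.9413) = 3.47×10⁻⁴ T.

B ≈ 347 μT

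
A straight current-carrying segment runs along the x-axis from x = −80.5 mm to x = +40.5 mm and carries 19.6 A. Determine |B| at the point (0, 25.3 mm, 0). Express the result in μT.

For a finite straight segment, B = (μ₀I/4πd)(sinθ₁ + sinθ₂), where θ₁, θ₂ are the angles from the perpendicular to each end.
The perpendicular distance is d = 0.0253 m; the end-offsets along the wire are a = 0.0805 m and b = 0.0405 m.
sinθ₁ = 0.0805/√(0.0805²+0.0253²) = 0.9540; sinθ₂ = 0.0405/√(0.0405²+0.0253²) = 0.8481.
B = (4π×10⁻⁷ × 19.6) / (4π × 0.0253) × (0.9540 + 0.8481) = 1.40×10⁻⁴ T.

B ≈ 140 μT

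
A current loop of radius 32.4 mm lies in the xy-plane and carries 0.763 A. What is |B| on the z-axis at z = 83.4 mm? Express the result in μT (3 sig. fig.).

On the axis of a circular loop, B = μ₀IR² / [2(R²+z²)^(3/2)].
R² + z² = (0.0324)² + (0.0834)² = 0.008005 m², and (R²+z²)^(3/2) = 7.16×10⁻⁴ m³.
B = (4π×10⁻⁷ × 0.763 × 0.00105) / (2 × 7.16×10⁻⁴) = 7.03×10⁻⁷ T.

B ≈ 0.703 μT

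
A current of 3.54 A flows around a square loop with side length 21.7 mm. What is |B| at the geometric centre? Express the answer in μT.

Each side is a finite straight segment at perpendicular distance d = a/(2 tan(π/4)) = 0.01085 m from the centre, with end-angles ±π/4.
One side contributes B₁ = (μ₀I/4πd)·2 sin(π/4) = 4.61×10⁻⁵ T.
All 4 sides add in the same direction: B = 4 × 4.61×10⁻⁵ = 1.85×10⁻⁴ T.

B ≈ 185 μT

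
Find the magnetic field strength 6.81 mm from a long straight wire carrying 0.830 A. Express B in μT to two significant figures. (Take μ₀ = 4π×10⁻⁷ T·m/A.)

For an infinitely long straight wire, B = μ₀I/(2πd).
B = (4π×10⁻⁷ × 0.830) / (2π × 0.00681) = 2.44×10⁻⁵ T.

B ≈ 24 μT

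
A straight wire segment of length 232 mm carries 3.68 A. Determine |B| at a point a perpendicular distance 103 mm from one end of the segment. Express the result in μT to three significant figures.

B ≈ 3.27 μT

For a finite straight segment, B = (μ₀I/4πd)(sinθ₁ + sinθ₂), where θ₁, θ₂ are the angles from the perpendicular to each end.
The perpendicular foot is at one end, so the two end-offsets along the wire are 0 and L = 0.232 m.
sinθ₁ = 0/√(0²+0.103²) = 0.0000; sinθ₂ = 0.232/√(0.232²+0.103²) = 0.9140.
B = (4π×10⁻⁷ × 3.68) / (4π × 0.103) × (0.0000 + 0.9140) = 3.27×10⁻⁶ T.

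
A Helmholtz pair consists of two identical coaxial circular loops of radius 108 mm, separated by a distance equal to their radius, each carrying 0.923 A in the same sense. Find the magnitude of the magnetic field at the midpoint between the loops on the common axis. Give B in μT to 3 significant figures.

Each loop contributes B = μ₀IR²/[2(R²+z²)^(3/2)] on the axis, with z measured from that loop.
Loop 1 (z = 0.054 m): B₁ = 3.84×10⁻⁶ T. Loop 2 (z = 0.054 m): B₂ = 3.84×10⁻⁶ T.
The fields add: B = B₁ + B₂ = 7.68×10⁻⁶ T.

B ≈ 7.68 μT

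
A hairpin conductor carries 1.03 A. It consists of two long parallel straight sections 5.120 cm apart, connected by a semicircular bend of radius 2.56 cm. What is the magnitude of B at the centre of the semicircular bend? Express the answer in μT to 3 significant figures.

B ≈ 20.7 μT

The semicircular arc contributes B_arc = μ₀I·π/(4πR) = μ₀I/(4R) = 1.26×10⁻⁵ T.
Each semi-infinite lead is at perpendicular distance R = 0.0256 m from the centre, with the perpendicular foot at its near end, so it contributes μ₀I/(4πR); both point the same way, together 8.05×10⁻⁶ T.
Arc and leads all point the same direction: B = 1.26×10⁻⁵ + 8.05×10⁻⁶ = 2.07×10⁻⁵ T.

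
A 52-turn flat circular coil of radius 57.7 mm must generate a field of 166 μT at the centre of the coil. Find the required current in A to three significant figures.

I ≈ 0.293 A

For an N-turn coil, B = Nμ₀I/(2R) with R = 0.0577 m, so I = 2RB/(Nμ₀) = 2 × 0.0577 × 1.66×10⁻⁴ / (52 × 4π×10⁻⁷) = 0.293 A.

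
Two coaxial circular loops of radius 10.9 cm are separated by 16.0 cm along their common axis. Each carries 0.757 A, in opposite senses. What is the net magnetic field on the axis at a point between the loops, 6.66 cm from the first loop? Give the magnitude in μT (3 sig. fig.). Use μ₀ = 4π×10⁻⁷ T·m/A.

B ≈ 0.801 μT

Each loop contributes B = μ₀IR²/[2(R²+z²)^(3/2)] on the axis, with z measured from that loop.
Loop 1 (z = 0.0666 m): B₁ = 2.71×10⁻⁶ T. Loop 2 (z = 0.0934 m): B₂ = 1.91×10⁻⁶ T.
The fields oppose: B = |B₁ − B₂| = 8.01×10⁻⁷ T.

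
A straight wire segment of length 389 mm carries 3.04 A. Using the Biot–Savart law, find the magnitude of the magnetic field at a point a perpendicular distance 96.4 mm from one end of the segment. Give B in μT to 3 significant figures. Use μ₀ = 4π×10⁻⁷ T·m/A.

For a finite straight segment, B = (μ₀I/4πd)(sinθ₁ + sinθ₂), where θ₁, θ₂ are the angles from the perpendicular to each end.
The perpendicular foot is at one end, so the two end-offsets along the wire are 0 and L = 0.389 m.
sinθ₁ = 0/√(0²+0.0964²) = 0.0000; sinθ₂ = 0.389/√(0.389²+0.0964²) = 0.9706.
B = (4π×10⁻⁷ × 3.04) / (4π × 0.0964) × (0.0000 + 0.9706) = 3.06×10⁻⁶ T.

B ≈ 3.06 μT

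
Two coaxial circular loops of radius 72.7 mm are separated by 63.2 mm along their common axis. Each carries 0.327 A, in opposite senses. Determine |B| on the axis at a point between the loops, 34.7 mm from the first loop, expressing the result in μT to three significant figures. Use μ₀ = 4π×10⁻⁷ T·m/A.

B ≈ 0.203 μT

Each loop contributes B = μ₀IR²/[2(R²+z²)^(3/2)] on the axis, with z measured from that loop.
Loop 1 (z = 0.0347 m): B₁ = 2.08×10⁻⁶ T. Loop 2 (z = 0.0285 m): B₂ = 2.28×10⁻⁶ T.
The fields oppose: B = |B₁ − B₂| = 2.03×10⁻⁷ T.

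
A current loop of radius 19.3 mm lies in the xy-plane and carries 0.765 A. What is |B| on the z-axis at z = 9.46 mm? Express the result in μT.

On the axis of a circular loop, B = μ₀IR² / [2(R²+z²)^(3/2)].
R² + z² = (0.0193)² + (0.00946)² = 0.000462 m², and (R²+z²)^(3/2) = 9.93×10⁻⁶ m³.
B = (4π×10⁻⁷ × 0.765 × 0.0003725) / (2 × 9.93×10⁻⁶) = 1.80×10⁻⁵ T.

B ≈ 18.0 μT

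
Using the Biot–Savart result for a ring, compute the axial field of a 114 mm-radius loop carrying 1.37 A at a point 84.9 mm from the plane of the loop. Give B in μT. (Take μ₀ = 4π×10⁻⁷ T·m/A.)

B ≈ 3.90 μT

On the axis of a circular loop, B = μ₀IR² / [2(R²+z²)^(3/2)].
R² + z² = (0.114)² + (0.0849)² = 0.0202 m², and (R²+z²)^(3/2) = 2.87×10⁻³ m³.
B = (4π×10⁻⁷ × 1.37 × 0.013) / (2 × 2.87×10⁻³) = 3.90×10⁻⁶ T.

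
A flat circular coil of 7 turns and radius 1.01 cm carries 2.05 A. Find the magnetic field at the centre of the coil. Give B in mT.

B ≈ 0.893 mT

For an N-turn flat coil, B = Nμ₀I/(2R) with R = 0.0101 m.
B = 7 × 1.28×10⁻⁴ T = 8.93×10⁻⁴ T.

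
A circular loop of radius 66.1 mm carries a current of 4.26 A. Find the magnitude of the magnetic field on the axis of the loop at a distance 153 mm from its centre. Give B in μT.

On the axis of a circular loop, B = μ₀IR² / [2(R²+z²)^(3/2)].
R² + z² = (0.0661)² + (0.153)² = 0.02778 m², and (R²+z²)^(3/2) = 4.63×10⁻³ m³.
B = (4π×10⁻⁷ × 4.26 × 0.004369) / (2 × 4.63×10⁻³) = 2.53×10⁻⁶ T.

B ≈ 2.53 μT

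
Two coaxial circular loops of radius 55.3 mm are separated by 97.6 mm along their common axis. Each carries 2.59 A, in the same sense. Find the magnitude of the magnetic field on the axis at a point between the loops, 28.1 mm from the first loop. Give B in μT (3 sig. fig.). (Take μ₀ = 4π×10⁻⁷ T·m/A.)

Each loop contributes B = μ₀IR²/[2(R²+z²)^(3/2)] on the axis, with z measured from that loop.
Loop 1 (z = 0.0281 m): B₁ = 2.09×10⁻⁵ T. Loop 2 (z = 0.0695 m): B₂ = 7.10×10⁻⁶ T.
The fields add: B = B₁ + B₂ = 2.80×10⁻⁵ T.

B ≈ 28.0 μT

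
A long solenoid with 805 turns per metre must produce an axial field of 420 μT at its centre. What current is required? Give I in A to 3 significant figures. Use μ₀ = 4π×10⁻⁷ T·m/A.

I ≈ 0.415 A

Inside a long solenoid B = μ₀nI with n = 805 m⁻¹, so I = B/(μ₀n).
I = 4.20×10⁻⁴ / (4π×10⁻⁷ × 805) = 0.415 A.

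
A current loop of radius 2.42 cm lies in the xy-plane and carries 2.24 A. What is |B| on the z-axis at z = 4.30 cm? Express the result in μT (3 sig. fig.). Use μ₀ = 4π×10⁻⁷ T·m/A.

B ≈ 6.86 μT

On the axis of a circular loop, B = μ₀IR² / [2(R²+z²)^(3/2)].
R² + z² = (0.0242)² + (0.043)² = 0.002435 m², and (R²+z²)^(3/2) = 1.20×10⁻⁴ m³.
B = (4π×10⁻⁷ × 2.24 × 0.0005856) / (2 × 1.20×10⁻⁴) = 6.86×10⁻⁶ T.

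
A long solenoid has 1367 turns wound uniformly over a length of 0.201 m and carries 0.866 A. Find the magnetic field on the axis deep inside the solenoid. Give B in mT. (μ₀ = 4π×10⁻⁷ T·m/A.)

B ≈ 7.40 mT

Inside a long solenoid, B = μ₀nI with n = 6801 turns/m.
B = 4π×10⁻⁷ × 6801 × 0.866 = 7.40×10⁻³ T.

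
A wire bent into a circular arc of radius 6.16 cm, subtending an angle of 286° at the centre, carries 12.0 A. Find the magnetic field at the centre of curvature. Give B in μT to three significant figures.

B ≈ 97.2 μT

The Biot–Savart field of a circular arc at its centre is B = μ₀Iφ/(4πR), with φ = 4.992 rad.
B = (4π×10⁻⁷ × 12.0 × 4.992) / (4π × 0.0616) = 9.72×10⁻⁵ T.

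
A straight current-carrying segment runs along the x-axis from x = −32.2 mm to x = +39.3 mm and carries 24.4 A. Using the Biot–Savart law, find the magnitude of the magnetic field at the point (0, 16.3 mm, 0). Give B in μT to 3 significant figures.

B ≈ 272 μT

For a finite straight segment, B = (μ₀I/4πd)(sinθ₁ + sinθ₂), where θ₁, θ₂ are the angles from the perpendicular to each end.
The perpendicular distance is d = 0.0163 m; the end-offsets along the wire are a = 0.0322 m and b = 0.0393 m.
sinθ₁ = 0.0322/√(0.0322²+0.0163²) = 0.8922; sinθ₂ = 0.0393/√(0.0393²+0.0163²) = 0.9237.
B = (4π×10⁻⁷ × 24.4) / (4π × 0.0163) × (0.8922 + 0.9237) = 2.72×10⁻⁴ T.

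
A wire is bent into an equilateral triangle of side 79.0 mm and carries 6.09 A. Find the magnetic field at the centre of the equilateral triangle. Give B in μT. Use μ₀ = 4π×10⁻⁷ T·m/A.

B ≈ 139 μT

Each side is a finite straight segment at perpendicular distance d = a/(2 tan(π/3)) = 0.02281 m from the centre, with end-angles ±π/3.
One side contributes B₁ = (μ₀I/4πd)·2 sin(π/3) = 4.63×10⁻⁵ T.
All 3 sides add in the same direction: B = 3 × 4.63×10⁻⁵ = 1.39×10⁻⁴ T.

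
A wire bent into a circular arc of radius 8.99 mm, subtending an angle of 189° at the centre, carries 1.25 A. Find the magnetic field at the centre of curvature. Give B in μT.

The Biot–Savart field of a circular arc at its centre is B = μ₀Iφ/(4πR), with φ = 3.299 rad.
B = (4π×10⁻⁷ × 1.25 × 3.299) / (4π × 0.00899) = 4.59×10⁻⁵ T.

B ≈ 45.9 μT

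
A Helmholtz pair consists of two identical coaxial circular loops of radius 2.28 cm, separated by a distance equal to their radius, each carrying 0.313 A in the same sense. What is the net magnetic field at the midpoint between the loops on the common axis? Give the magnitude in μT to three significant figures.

Each loop contributes B = μ₀IR²/[2(R²+z²)^(3/2)] on the axis, with z measured from that loop.
Loop 1 (z = 0.0114 m): B₁ = 6.17×10⁻⁶ T. Loop 2 (z = 0.0114 m): B₂ = 6.17×10⁻⁶ T.
The fields add: B = B₁ + B₂ = 1.23×10⁻⁵ T.

B ≈ 12.3 μT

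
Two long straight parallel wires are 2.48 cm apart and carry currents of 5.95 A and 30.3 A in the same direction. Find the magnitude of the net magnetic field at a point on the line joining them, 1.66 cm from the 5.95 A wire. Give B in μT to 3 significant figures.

B ≈ 667 μT

Each long wire gives B = μ₀I/(2πd). Distances are d₁ = 0.0166 m and d₂ = 0.0082 m.
B₁ = 7.17×10⁻⁵ T, B₂ = 7.39×10⁻⁴ T.
Between parallel currents the two contributions point in opposite directions, so they subtract. B = |B₁ − B₂| = |7.17×10⁻⁵ − 7.39×10⁻⁴| = 6.67×10⁻⁴ T.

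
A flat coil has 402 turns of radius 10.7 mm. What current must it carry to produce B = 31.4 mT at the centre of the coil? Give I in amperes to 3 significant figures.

For an N-turn coil, B = Nμ₀I/(2R) with R = 0.0107 m, so I = 2RB/(Nμ₀) = 2 × 0.0107 × 3.14×10⁻² / (402 × 4π×10⁻⁷) = 1.33 A.

I ≈ 1.33 A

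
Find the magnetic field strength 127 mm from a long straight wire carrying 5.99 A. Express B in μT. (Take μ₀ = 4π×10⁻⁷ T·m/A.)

For an infinitely long straight wire, B = μ₀I/(2πd).
B = (4π×10⁻⁷ × 5.99) / (2π × 0.127) = 9.43×10⁻⁶ T.

B ≈ 9.43 μT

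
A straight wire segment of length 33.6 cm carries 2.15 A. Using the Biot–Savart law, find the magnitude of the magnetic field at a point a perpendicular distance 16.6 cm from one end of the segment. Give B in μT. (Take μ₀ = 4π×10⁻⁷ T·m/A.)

For a finite straight segment, B = (μ₀I/4πd)(sinθ₁ + sinθ₂), where θ₁, θ₂ are the angles from the perpendicular to each end.
The perpendicular foot is at one end, so the two end-offsets along the wire are 0 and L = 0.336 m.
sinθ₁ = 0/√(0²+0.166²) = 0.0000; sinθ₂ = 0.336/√(0.336²+0.166²) = 0.8966.
B = (4π×10⁻⁷ × 2.15) / (4π × 0.166) × (0.0000 + 0.8966) = 1.16×10⁻⁶ T.

B ≈ 1.16 μT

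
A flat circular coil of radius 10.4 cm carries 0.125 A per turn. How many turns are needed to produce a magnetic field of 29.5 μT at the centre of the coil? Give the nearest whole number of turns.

For an N-turn coil, B = Nμ₀I/(2R). A single turn gives B₁ = 7.55×10⁻⁷ T with R = 0.104 m.
N = B/B₁ = 2.95×10⁻⁵ / 7.55×10⁻⁷ = 39.06.

N = 39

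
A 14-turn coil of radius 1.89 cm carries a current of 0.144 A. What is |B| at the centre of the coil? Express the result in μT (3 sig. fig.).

B ≈ 67.0 μT

For an N-turn flat coil, B = Nμ₀I/(2R) with R = 0.0189 m.
B = 14 × 4.79×10⁻⁶ T = 6.70×10⁻⁵ T.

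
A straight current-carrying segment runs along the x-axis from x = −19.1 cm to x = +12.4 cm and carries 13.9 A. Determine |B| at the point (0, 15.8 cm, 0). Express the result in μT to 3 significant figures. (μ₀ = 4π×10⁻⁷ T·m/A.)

For a finite straight segment, B = (μ₀I/4πd)(sinθ₁ + sinθ₂), where θ₁, θ₂ are the angles from the perpendicular to each end.
The perpendicular distance is d = 0.158 m; the end-offsets along the wire are a = 0.191 m and b = 0.124 m.
sinθ₁ = 0.191/√(0.191²+0.158²) = 0.7705; sinθ₂ = 0.124/√(0.124²+0.158²) = 0.6174.
B = (4π×10⁻⁷ × 13.9) / (4π × 0.158) × (0.7705 + 0.6174) = 1.22×10⁻⁵ T.

B ≈ 12.2 μT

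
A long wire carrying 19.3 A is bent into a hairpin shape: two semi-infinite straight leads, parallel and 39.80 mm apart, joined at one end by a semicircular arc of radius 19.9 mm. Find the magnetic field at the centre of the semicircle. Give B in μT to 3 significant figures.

B ≈ 499 μT

The semicircular arc contributes B_arc = μ₀I·π/(4πR) = μ₀I/(4R) = 3.05×10⁻⁴ T.
Each semi-infinite lead is at perpendicular distance R = 0.0199 m from the centre, with the perpendicular foot at its near end, so it contributes μ₀I/(4πR); both point the same way, together 1.94×10⁻⁴ T.
Arc and leads all point the same direction: B = 3.05×10⁻⁴ + 1.94×10⁻⁴ = 4.99×10⁻⁴ T.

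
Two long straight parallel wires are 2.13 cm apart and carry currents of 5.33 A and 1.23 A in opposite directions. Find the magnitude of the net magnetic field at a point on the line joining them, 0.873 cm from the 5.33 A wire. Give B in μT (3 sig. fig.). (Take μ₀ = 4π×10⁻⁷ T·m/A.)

Each long wire gives B = μ₀I/(2πd). Distances are d₁ = 0.00873 m and d₂ = 0.01257 m.
B₁ = 1.22×10⁻⁴ T, B₂ = 1.96×10⁻⁵ T.
Between antiparallel currents both contributions point the same way, so they add. B = B₁ + B₂ = 1.22×10⁻⁴ + 1.96×10⁻⁵ = 1.42×10⁻⁴ T.

B ≈ 142 μT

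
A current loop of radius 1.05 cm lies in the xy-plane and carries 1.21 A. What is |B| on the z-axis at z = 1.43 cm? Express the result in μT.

On the axis of a circular loop, B = μ₀IR² / [2(R²+z²)^(3/2)].
R² + z² = (0.0105)² + (0.0143)² = 0.0003147 m², and (R²+z²)^(3/2) = 5.58×10⁻⁶ m³.
B = (4π×10⁻⁷ × 1.21 × 0.0001103) / (2 × 5.58×10⁻⁶) = 1.50×10⁻⁵ T.

B ≈ 15.0 μT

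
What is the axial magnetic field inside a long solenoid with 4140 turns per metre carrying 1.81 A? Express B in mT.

Inside a long solenoid, B = μ₀nI with n = 4140 turns/m.
B = 4π×10⁻⁷ × 4140 × 1.81 = 9.42×10⁻³ T.

B ≈ 9.42 mT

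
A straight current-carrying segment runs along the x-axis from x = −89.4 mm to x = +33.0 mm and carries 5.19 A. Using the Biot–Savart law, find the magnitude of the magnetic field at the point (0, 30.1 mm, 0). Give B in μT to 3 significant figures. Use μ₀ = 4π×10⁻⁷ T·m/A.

For a finite straight segment, B = (μ₀I/4πd)(sinθ₁ + sinθ₂), where θ₁, θ₂ are the angles from the perpendicular to each end.
The perpendicular distance is d = 0.0301 m; the end-offsets along the wire are a = 0.0894 m and b = 0.033 m.
sinθ₁ = 0.0894/√(0.0894²+0.0301²) = 0.9477; sinθ₂ = 0.033/√(0.033²+0.0301²) = 0.7388.
B = (4π×10⁻⁷ × 5.19) / (4π × 0.0301) × (0.9477 + 0.7388) = 2.91×10⁻⁵ T.

B ≈ 29.1 μT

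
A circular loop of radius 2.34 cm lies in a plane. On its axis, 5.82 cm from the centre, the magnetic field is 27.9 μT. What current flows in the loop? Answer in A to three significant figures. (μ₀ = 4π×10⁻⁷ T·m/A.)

On the axis of a loop, B = μ₀IR²/[2(R²+z²)^(3/2)], so I = 2B(R²+z²)^(3/2)/(μ₀R²).
R² + z² = 0.0005476 + 0.003387 = 0.003935 m²; raised to 3/2 gives 2.47×10⁻⁴ m³.
I = 2 × 2.79×10⁻⁵ × 2.47×10⁻⁴ / (1.26×10⁻⁶ × 0.0005476) = 20.0 A.

I ≈ 20.0 A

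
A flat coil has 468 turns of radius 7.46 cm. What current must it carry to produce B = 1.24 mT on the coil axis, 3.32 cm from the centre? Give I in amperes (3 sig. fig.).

For an N-turn coil, B = Nμ₀IR²/[2(R²+z²)^(3/2)] with R = 0.0746 m, z = 0.0332 m, so I = 2B(R²+z²)^(3/2)/(Nμ₀R²) = 2 × 1.24×10⁻³ × 5.44×10⁻⁴ / (468 × 4π×10⁻⁷ × 0.005565) = 0.413 A.

I ≈ 0.413 A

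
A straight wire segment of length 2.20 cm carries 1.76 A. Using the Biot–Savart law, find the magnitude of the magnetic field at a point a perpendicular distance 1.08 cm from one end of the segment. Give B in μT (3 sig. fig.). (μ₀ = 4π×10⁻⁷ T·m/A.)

For a finite straight segment, B = (μ₀I/4πd)(sinθ₁ + sinθ₂), where θ₁, θ₂ are the angles from the perpendicular to each end.
The perpendicular foot is at one end, so the two end-offsets along the wire are 0 and L = 0.022 m.
sinθ₁ = 0/√(0²+0.0108²) = 0.0000; sinθ₂ = 0.022/√(0.022²+0.0108²) = 0.8977.
B = (4π×10⁻⁷ × 1.76) / (4π × 0.0108) × (0.0000 + 0.8977) = 1.46×10⁻⁵ T.

B ≈ 14.6 μT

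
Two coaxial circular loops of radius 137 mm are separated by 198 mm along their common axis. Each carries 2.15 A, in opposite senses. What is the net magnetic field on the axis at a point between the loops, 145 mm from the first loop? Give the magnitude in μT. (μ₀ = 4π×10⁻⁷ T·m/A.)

Each loop contributes B = μ₀IR²/[2(R²+z²)^(3/2)] on the axis, with z measured from that loop.
Loop 1 (z = 0.145 m): B₁ = 3.19×10⁻⁶ T. Loop 2 (z = 0.053 m): B₂ = 8.00×10⁻⁶ T.
The fields oppose: B = |B₁ − B₂| = 4.81×10⁻⁶ T.

B ≈ 4.81 μT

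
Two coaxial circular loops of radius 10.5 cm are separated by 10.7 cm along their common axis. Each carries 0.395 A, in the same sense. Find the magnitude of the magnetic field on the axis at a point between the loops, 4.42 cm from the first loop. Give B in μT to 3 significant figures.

Each loop contributes B = μ₀IR²/[2(R²+z²)^(3/2)] on the axis, with z measured from that loop.
Loop 1 (z = 0.0442 m): B₁ = 1.85×10⁻⁶ T. Loop 2 (z = 0.0628 m): B₂ = 1.49×10⁻⁶ T.
The fields add: B = B₁ + B₂ = 3.34×10⁻⁶ T.

B ≈ 3.34 μT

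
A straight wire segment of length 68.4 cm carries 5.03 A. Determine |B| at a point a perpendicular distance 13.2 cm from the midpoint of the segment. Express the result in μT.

B ≈ 7.11 μT

For a finite straight segment, B = (μ₀I/4πd)(sinθ₁ + sinθ₂), where θ₁, θ₂ are the angles from the perpendicular to each end.
The perpendicular from the point meets the wire at its midpoint, so each end is L/2 = 0.342 m away along the wire.
sinθ₁ = 0.342/√(0.342²+0.132²) = 0.9329; sinθ₂ = 0.342/√(0.342²+0.132²) = 0.9329.
B = (4π×10⁻⁷ × 5.03) / (4π × 0.132) × (0.9329 + 0.9329) = 7.11×10⁻⁶ T.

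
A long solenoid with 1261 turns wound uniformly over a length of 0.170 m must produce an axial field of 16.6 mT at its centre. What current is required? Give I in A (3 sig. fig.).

Inside a long solenoid B = μ₀nI with n = 7418 m⁻¹, so I = B/(μ₀n).
I = 1.66×10⁻² / (4π×10⁻⁷ × 7418) = 1.78 A.

I ≈ 1.78 A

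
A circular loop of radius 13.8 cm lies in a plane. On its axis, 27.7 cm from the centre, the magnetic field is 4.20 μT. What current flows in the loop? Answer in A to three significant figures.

On the axis of a loop, B = μ₀IR²/[2(R²+z²)^(3/2)], so I = 2B(R²+z²)^(3/2)/(μ₀R²).
R² + z² = 0.01904 + 0.07673 = 0.09577 m²; raised to 3/2 gives 2.96×10⁻² m³.
I = 2 × 4.20×10⁻⁶ × 2.96×10⁻² / (1.26×10⁻⁶ × 0.01904) = 10.4 A.

I ≈ 10.4 A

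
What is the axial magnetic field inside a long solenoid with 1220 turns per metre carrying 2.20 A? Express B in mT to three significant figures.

Inside a long solenoid, B = μ₀nI with n = 1220 turns/m.
B = 4π×10⁻⁷ × 1220 × 2.20 = 3.37×10⁻³ T.

B ≈ 3.37 mT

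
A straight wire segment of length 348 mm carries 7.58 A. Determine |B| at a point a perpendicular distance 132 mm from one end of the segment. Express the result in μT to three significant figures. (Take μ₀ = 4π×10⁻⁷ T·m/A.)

B ≈ 5.37 μT

For a finite straight segment, B = (μ₀I/4πd)(sinθ₁ + sinθ₂), where θ₁, θ₂ are the angles from the perpendicular to each end.
The perpendicular foot is at one end, so the two end-offsets along the wire are 0 and L = 0.348 m.
sinθ₁ = 0/√(0²+0.132²) = 0.0000; sinθ₂ = 0.348/√(0.348²+0.132²) = 0.9350.
B = (4π×10⁻⁷ × 7.58) / (4π × 0.132) × (0.0000 + 0.9350) = 5.37×10⁻⁶ T.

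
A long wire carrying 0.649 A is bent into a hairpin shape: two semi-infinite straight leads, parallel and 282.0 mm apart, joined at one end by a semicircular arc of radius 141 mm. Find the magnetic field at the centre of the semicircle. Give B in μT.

The semicircular arc contributes B_arc = μ₀I·π/(4πR) = μ₀I/(4R) = 1.45×10⁻⁶ T.
Each semi-infinite lead is at perpendicular distance R = 0.141 m from the centre, with the perpendicular foot at its near end, so it contributes μ₀I/(4πR); both point the same way, together 9.21×10⁻⁷ T.
Arc and leads all point the same direction: B = 1.45×10⁻⁶ + 9.21×10⁻⁷ = 2.37×10⁻⁶ T.

B ≈ 2.37 μT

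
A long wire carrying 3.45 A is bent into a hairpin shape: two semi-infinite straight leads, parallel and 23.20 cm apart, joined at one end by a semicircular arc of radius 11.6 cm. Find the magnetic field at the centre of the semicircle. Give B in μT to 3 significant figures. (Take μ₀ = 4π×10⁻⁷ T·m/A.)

B ≈ 15.3 μT

The semicircular arc contributes B_arc = μ₀I·π/(4πR) = μ₀I/(4R) = 9.34×10⁻⁶ T.
Each semi-infinite lead is at perpendicular distance R = 0.116 m from the centre, with the perpendicular foot at its near end, so it contributes μ₀I/(4πR); both point the same way, together 5.95×10⁻⁶ T.
Arc and leads all point the same direction: B = 9.34×10⁻⁶ + 5.95×10⁻⁶ = 1.53×10⁻⁵ T.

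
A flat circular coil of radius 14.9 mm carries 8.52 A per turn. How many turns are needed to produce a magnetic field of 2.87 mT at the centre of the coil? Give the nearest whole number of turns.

For an N-turn coil, B = Nμ₀I/(2R). A single turn gives B₁ = 3.59×10⁻⁴ T with R = 0.0149 m.
N = B/B₁ = 2.87×10⁻³ / 3.59×10⁻⁴ = 7.99.

N = 8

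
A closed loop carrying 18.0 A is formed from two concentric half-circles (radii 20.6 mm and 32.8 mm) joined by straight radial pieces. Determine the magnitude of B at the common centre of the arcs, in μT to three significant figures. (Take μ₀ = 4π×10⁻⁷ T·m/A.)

B ≈ 102 μT

The radial connectors point toward the centre, so dl × r̂ = 0 and they contribute nothing.
Each semicircle gives μ₀I/(4R): inner arc 2.75×10⁻⁴ T, outer arc 1.72×10⁻⁴ T.
The two arcs carry current in opposite angular senses, so their fields oppose: B = |2.75×10⁻⁴ − 1.72×10⁻⁴| = 1.02×10⁻⁴ T.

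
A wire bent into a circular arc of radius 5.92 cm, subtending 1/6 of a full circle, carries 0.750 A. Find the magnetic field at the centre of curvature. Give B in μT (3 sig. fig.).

B ≈ 1.33 μT

The Biot–Savart field of a circular arc at its centre is B = μ₀Iφ/(4πR), with φ = 1.047 rad.
B = (4π×10⁻⁷ × 0.750 × 1.047) / (4π × 0.0592) = 1.33×10⁻⁶ T.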